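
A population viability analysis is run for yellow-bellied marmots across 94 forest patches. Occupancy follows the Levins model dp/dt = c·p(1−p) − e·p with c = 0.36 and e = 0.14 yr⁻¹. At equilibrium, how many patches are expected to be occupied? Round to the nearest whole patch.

p* = 1 − e/c = 1 − 0.14/0.36 = 0.6111.
Expected occupied patches = N × p* = 94 × 0.6111 = 57.44 ≈ 57.

57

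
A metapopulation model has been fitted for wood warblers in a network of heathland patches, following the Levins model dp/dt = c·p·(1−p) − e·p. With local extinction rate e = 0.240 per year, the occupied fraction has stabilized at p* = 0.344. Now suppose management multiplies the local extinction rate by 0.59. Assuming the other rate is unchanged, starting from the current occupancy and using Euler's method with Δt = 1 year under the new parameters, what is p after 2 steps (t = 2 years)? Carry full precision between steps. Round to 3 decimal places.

0.410

Balance c(1−p*) = e gives c = e/(1 − 0.34400) = 0.240/0.65600 = 0.36585.
Starting from p₀ = 0.34400; update p ← p + (dp/dt)·Δt with the new parameters.
t = 1: p = 0.34400 + (+0.03385) = 0.37785
t = 2: p = 0.37785 + (+0.03250) = 0.41035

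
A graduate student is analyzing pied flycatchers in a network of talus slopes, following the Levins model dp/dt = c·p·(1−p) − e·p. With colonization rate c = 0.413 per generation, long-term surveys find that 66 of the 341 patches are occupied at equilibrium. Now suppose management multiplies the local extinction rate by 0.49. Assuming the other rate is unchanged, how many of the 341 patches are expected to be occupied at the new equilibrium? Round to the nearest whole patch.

206

Observed p* = 66/341 = 0.19355.
Balance c(1−p*) = e gives e = 0.413×(1 − 0.19355) = 0.33306.
New p* = 1 − e/c = 1 − 0.16320/0.41300 = 0.60484.
Expected occupied = 341 × 0.60484 = 206.25 ≈ 206.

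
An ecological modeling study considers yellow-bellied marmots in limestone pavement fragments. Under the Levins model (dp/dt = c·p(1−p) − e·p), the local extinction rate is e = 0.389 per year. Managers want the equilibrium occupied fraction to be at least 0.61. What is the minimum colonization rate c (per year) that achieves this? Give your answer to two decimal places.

p* = 1 − e/c ≥ 0.61 requires e/c ≤ 0.3900, i.e. c ≥ e/0.3900.
c_min = 0.389/0.3900 = 0.9974.

1.00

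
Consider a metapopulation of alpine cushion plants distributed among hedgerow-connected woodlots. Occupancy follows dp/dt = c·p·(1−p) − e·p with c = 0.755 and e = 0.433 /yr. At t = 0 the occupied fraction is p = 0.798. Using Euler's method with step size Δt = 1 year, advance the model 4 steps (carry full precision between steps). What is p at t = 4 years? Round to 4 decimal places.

0.4594

Update rule: p ← p + [c·p·(1−p) − e·p]·Δt with Δt = 1.
p: 0.79800 → 0.57417  (Δp = -0.22383)
p: 0.57417 → 0.51015  (Δp = -0.06402)
p: 0.51015 → 0.47793  (Δp = -0.03222)
p: 0.47793 → 0.45937  (Δp = -0.01856)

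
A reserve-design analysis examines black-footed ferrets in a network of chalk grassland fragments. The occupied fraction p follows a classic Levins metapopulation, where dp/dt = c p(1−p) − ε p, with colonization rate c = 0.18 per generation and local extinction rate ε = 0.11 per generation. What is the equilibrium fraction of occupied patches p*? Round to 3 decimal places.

At equilibrium, colonization balances extinction: c·p*·(1−p*) = ε·p*.
So p* = 1 − ε/c = 1 − 0.11/0.18 = 1 − 0.6111 = 0.3889.

0.389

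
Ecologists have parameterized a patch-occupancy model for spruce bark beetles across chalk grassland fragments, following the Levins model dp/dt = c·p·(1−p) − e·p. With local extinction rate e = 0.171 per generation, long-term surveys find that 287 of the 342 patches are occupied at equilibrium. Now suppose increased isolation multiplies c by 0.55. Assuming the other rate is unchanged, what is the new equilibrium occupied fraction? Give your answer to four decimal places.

0.7076

Observed p* = 287/342 = 0.83918.
Balance c(1−p*) = e gives c = e/(1 − 0.83918) = 0.171/0.16082 = 1.06330.
New p* = 1 − e/c = 1 − 0.17100/0.58481 = 0.70760.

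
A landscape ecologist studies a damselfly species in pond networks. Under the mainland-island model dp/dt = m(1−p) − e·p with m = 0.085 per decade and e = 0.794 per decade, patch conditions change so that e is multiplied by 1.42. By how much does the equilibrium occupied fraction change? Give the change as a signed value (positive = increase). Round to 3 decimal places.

-0.027

Before: p* = 0.085/(0.085+0.794) = 0.0967.
After: m = 0.085, e = 1.12748; p* = 0.085/1.2125 = 0.0701.
Δp* = 0.0701 − 0.0967 = -0.0266.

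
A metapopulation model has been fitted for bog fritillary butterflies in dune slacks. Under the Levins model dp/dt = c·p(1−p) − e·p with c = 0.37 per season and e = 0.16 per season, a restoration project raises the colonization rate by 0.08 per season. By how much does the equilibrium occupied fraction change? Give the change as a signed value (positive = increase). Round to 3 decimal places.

0.077

Before: p* = 1 − 0.16/0.37 = 0.5676.
After the change, c = 0.45, e = 0.16, so p* = 1 − 0.16/0.45 = 0.6444.
Δp* = 0.6444 − 0.5676 = +0.0769.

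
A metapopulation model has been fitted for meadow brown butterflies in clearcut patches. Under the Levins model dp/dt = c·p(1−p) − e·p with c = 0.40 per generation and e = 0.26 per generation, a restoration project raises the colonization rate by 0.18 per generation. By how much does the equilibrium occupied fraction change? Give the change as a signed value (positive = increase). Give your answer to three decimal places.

Before: p* = 1 − 0.26/0.40 = 0.3500.
After the change, c = 0.58, e = 0.26, so p* = 1 − 0.26/0.58 = 0.5517.
Δp* = 0.5517 − 0.3500 = +0.2017.

0.202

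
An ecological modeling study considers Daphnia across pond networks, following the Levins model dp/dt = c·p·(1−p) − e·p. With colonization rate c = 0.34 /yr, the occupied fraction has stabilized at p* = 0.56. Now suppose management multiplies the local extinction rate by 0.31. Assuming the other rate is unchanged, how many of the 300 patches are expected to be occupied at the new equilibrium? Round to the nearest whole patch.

259

Balance c(1−p*) = e gives e = 0.34×(1 − 0.56000) = 0.14960.
New p* = 1 − e/c = 1 − 0.04638/0.34000 = 0.86359.
Expected occupied = 300 × 0.86359 = 259.08 ≈ 259.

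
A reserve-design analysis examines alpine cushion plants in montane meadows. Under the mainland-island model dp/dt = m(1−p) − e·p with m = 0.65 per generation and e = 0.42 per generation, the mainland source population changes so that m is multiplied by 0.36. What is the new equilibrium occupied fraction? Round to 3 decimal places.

0.358

Before: p* = 0.65/(0.65+0.42) = 0.6075.
After: m = 0.234, e = 0.42; p* = 0.234/0.6540 = 0.3578.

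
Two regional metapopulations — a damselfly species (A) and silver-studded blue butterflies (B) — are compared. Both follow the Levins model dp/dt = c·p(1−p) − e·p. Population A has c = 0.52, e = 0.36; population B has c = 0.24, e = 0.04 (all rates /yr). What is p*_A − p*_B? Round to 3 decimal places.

-0.526

A: p*_A = 1 − 0.36/0.52 = 0.3077.
B: p*_B = 1 − 0.04/0.24 = 0.8333.
p*_A − p*_B = 0.3077 − 0.8333 = -0.5256.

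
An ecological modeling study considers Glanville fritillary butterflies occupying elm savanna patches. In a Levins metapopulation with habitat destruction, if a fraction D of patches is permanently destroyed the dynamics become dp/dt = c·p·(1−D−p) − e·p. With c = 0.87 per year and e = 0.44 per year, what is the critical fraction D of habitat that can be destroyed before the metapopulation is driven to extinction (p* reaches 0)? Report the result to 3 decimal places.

The nontrivial equilibrium is p* = (1−D) − e/c; extinction occurs when this hits zero.
So D_crit = 1 − e/c = 1 − 0.44/0.87 = 1 − 0.5057 = 0.4943.
This equals the undisturbed p*, a classic result of Lande's extension.

0.494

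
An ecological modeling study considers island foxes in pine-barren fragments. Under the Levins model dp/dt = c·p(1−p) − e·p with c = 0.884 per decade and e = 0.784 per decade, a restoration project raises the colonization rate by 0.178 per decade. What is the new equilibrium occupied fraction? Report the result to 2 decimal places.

Before: p* = 1 − 0.784/0.884 = 0.1131.
After the change, c = 1.062, e = 0.784, so p* = 1 − 0.784/1.062 = 0.2618.

0.26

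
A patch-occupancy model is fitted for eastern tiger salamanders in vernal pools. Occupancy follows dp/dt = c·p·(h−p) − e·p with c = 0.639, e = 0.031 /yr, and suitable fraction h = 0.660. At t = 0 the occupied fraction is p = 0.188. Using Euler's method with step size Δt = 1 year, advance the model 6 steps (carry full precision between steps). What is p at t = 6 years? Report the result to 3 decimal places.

0.509

Update rule: p ← p + [c·p·(h−p) − e·p]·Δt with Δt = 1.
p: 0.18800 → 0.23887  (Δp = +0.05087)
p: 0.23887 → 0.29575  (Δp = +0.05688)
p: 0.29575 → 0.35542  (Δp = +0.05967)
p: 0.35542 → 0.41358  (Δp = +0.05816)
p: 0.41358 → 0.46588  (Δp = +0.05230)
p: 0.46588 → 0.50923  (Δp = +0.04335)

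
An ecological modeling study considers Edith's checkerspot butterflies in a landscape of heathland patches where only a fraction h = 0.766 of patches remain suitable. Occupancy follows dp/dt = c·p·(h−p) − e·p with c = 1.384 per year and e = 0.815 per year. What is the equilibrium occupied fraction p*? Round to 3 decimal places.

Setting dp/dt = 0 and dividing by p* gives c·(h−p*) = e.
So p* = h − e/c = 0.766 − 0.815/1.384 = 0.766 − 0.5889 = 0.1771.

0.177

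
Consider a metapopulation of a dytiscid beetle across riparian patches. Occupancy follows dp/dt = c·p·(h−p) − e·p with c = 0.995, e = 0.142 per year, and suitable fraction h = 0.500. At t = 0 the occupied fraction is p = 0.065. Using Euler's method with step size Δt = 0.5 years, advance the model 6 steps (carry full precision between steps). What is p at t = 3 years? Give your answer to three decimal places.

0.137

Update rule: p ← p + [c·p·(h−p) − e·p]·Δt with Δt = 0.5.
t = 0.5: p = 0.06500 + (+0.00945) = 0.07445
t = 1: p = 0.07445 + (+0.01048) = 0.08493
t = 1.5: p = 0.08493 + (+0.01151) = 0.09644
t = 2: p = 0.09644 + (+0.01251) = 0.10895
t = 2.5: p = 0.10895 + (+0.01346) = 0.12241
t = 3: p = 0.12241 + (+0.01430) = 0.13671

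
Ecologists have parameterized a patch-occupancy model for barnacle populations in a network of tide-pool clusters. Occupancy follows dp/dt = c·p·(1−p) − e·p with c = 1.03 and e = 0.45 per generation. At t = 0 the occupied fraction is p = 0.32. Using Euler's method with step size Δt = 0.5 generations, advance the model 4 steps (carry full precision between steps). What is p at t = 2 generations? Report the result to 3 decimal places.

Update rule: p ← p + [c·p·(1−p) − e·p]·Δt with Δt = 0.5.
  1  |  dp/dt·Δt = +0.040064  |  p_1 = 0.360064
  2  |  dp/dt·Δt = +0.037651  |  p_2 = 0.397715
  3  |  dp/dt·Δt = +0.033876  |  p_3 = 0.431591
  4  |  dp/dt·Δt = +0.029232  |  p_4 = 0.460823

0.461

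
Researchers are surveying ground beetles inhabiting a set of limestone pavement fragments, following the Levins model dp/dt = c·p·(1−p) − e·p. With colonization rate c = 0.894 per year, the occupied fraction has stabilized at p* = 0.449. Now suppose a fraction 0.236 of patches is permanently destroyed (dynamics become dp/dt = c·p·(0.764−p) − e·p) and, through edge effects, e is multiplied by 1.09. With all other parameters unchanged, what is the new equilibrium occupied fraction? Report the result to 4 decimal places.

Balance c(1−p*) = e gives e = 0.894×(1 − 0.44900) = 0.49259.
New p* = 0.764 − e/c = 0.764 − 0.53692/0.89400 = 0.16342.

0.1634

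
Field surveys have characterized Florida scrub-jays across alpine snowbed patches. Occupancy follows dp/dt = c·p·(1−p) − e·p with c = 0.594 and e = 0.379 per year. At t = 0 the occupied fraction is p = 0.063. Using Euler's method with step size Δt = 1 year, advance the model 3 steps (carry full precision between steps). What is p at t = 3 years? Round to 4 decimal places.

Update rule: p ← p + [c·p·(1−p) − e·p]·Δt with Δt = 1.
step 1: Δp = +0.01119, p = 0.07419
step 2: Δp = +0.01268, p = 0.08687
step 3: Δp = +0.01419, p = 0.10106

0.1011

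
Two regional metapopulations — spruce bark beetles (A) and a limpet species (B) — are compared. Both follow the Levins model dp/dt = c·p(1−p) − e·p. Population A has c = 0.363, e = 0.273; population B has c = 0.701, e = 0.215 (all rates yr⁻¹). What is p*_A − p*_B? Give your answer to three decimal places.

-0.445

A: p*_A = 1 − 0.273/0.363 = 0.2479.
B: p*_B = 1 − 0.215/0.701 = 0.6933.
p*_A − p*_B = 0.2479 − 0.6933 = -0.4454.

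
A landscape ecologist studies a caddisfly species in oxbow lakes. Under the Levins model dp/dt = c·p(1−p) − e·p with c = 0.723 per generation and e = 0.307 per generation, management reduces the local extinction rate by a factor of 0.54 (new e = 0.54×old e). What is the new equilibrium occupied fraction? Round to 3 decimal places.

Before: p* = 1 − 0.307/0.723 = 0.5754.
After the change, c = 0.723, e = 0.16578, so p* = 1 − 0.16578/0.723 = 0.7707.

0.771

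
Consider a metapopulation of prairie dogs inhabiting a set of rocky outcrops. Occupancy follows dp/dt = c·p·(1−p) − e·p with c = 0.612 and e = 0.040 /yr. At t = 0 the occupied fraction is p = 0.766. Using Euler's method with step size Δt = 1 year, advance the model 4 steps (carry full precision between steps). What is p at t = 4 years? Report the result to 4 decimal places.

0.9260

Update rule: p ← p + [c·p·(1−p) − e·p]·Δt with Δt = 1.
t = 1: p = 0.76600 + (+0.07906) = 0.84506
t = 2: p = 0.84506 + (+0.04633) = 0.89139
t = 3: p = 0.89139 + (+0.02360) = 0.91498
t = 4: p = 0.91498 + (+0.01101) = 0.92599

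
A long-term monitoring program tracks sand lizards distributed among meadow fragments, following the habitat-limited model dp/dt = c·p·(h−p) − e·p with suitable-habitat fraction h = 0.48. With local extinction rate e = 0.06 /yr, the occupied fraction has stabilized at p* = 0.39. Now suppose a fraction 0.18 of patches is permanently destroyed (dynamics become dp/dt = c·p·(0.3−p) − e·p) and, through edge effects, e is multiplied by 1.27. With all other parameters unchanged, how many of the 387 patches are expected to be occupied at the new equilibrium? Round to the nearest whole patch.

72

Balance c(h−p*) = e gives c = e/(0.48 − 0.39000) = 0.06/0.09000 = 0.66667.
New p* = 0.3 − e/c = 0.3 − 0.07620/0.66667 = 0.18570.
Expected occupied = 387 × 0.18570 = 71.87 ≈ 72.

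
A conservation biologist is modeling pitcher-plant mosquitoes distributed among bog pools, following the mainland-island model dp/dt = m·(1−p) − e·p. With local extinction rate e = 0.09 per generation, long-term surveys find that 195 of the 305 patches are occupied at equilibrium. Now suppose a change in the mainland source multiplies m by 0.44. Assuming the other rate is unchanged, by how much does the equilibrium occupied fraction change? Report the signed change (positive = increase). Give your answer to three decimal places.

-0.201

Observed p* = 195/305 = 0.63934.
Balance m(1−p*) = e·p* gives m = e·p*/(1−p*) = 0.09×0.63934/0.36066 = 0.15954.
New p* = m/(m+e) = 0.07020/(0.07020+0.09000) = 0.43820.
Δp* = 0.43820 − 0.63934 = -0.20114.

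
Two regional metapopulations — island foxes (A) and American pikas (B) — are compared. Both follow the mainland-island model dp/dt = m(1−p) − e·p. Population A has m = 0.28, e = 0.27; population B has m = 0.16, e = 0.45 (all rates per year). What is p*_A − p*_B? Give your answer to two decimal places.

A: p*_A = m/(m+e) = 0.28/0.5500 = 0.5091.
B: p*_B = 0.16/0.6100 = 0.2623.
p*_A − p*_B = 0.5091 − 0.2623 = 0.2468.

0.25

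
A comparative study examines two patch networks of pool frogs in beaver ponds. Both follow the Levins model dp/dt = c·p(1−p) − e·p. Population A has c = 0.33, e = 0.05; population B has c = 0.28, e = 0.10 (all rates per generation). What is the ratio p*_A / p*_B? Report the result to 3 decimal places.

A: p*_A = 1 − 0.05/0.33 = 0.8485.
B: p*_B = 1 − 0.10/0.28 = 0.6429.
p*_A / p*_B = 0.8485/0.6429 = 1.3199.

1.320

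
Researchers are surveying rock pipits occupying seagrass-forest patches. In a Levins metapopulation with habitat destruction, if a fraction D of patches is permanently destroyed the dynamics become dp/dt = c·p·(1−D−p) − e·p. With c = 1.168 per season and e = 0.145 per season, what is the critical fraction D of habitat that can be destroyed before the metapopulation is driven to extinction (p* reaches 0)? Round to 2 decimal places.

The nontrivial equilibrium is p* = (1−D) − e/c; extinction occurs when this hits zero.
So D_crit = 1 − e/c = 1 − 0.145/1.168 = 1 − 0.1241 = 0.8759.
This equals the undisturbed p*, a classic result of Lande's extension.

0.88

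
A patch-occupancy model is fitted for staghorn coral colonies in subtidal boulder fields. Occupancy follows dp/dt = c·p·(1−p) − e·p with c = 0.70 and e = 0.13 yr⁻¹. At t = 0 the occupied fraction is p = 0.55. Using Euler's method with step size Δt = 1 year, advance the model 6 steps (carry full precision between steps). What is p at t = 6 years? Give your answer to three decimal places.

Update rule: p ← p + [c·p·(1−p) − e·p]·Δt with Δt = 1.
step 1: Δp = +0.10175, p = 0.65175
step 2: Δp = +0.07415, p = 0.72590
step 3: Δp = +0.04491, p = 0.77081
step 4: Δp = +0.02346, p = 0.79427
step 5: Δp = +0.01113, p = 0.80540
step 6: Δp = +0.00501, p = 0.81041

0.810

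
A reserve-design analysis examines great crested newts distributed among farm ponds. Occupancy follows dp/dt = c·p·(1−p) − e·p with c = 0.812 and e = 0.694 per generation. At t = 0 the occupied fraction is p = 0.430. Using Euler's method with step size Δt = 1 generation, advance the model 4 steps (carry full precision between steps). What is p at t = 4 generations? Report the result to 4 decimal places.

0.2287

Update rule: p ← p + [c·p·(1−p) − e·p]·Δt with Δt = 1.
step 1: Δp = -0.09940, p = 0.33060
step 2: Δp = -0.04974, p = 0.28086
step 3: Δp = -0.03091, p = 0.24995
step 4: Δp = -0.02124, p = 0.22872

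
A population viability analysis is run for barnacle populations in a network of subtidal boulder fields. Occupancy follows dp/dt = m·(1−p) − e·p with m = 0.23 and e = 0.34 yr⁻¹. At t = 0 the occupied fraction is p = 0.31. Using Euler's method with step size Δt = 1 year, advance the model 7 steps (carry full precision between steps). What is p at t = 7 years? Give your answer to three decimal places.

0.403

Update rule: p ← p + [m·(1−p) − e·p]·Δt with Δt = 1.
  1  |  dp/dt·Δt = +0.053300  |  p_1 = 0.363300
  2  |  dp/dt·Δt = +0.022919  |  p_2 = 0.386219
  3  |  dp/dt·Δt = +0.009855  |  p_3 = 0.396074
  4  |  dp/dt·Δt = +0.004238  |  p_4 = 0.400312
  5  |  dp/dt·Δt = +0.001822  |  p_5 = 0.402134
  6  |  dp/dt·Δt = +0.000784  |  p_6 = 0.402918
  7  |  dp/dt·Δt = +0.000337  |  p_7 = 0.403255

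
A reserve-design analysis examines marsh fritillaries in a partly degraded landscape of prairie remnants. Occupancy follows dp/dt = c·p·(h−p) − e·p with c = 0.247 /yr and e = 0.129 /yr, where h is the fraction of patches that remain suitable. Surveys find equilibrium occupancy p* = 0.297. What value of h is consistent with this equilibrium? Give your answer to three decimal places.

0.819

At equilibrium c(h−p*) = e, so h = p* + e/c.
h = 0.297 + 0.129/0.247 = 0.297 + 0.5223 = 0.8193.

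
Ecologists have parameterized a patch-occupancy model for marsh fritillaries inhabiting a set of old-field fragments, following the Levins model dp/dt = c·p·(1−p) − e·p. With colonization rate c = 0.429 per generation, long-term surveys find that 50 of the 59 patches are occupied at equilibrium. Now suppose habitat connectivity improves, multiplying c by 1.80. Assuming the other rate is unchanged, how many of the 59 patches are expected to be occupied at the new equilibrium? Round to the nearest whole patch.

Observed p* = 50/59 = 0.84746.
Balance c(1−p*) = e gives e = 0.429×(1 − 0.84746) = 0.06544.
New p* = 1 − e/c = 1 − 0.06544/0.77220 = 0.91526.
Expected occupied = 59 × 0.91526 = 54.00 ≈ 54.

54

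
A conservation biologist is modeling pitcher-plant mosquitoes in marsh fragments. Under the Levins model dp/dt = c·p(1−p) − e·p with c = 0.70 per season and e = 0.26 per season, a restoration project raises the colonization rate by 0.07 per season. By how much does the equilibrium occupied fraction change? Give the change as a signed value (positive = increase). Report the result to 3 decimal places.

Before: p* = 1 − 0.26/0.70 = 0.6286.
After the change, c = 0.77, e = 0.26, so p* = 1 − 0.26/0.77 = 0.6623.
Δp* = 0.6623 − 0.6286 = +0.0338.

0.034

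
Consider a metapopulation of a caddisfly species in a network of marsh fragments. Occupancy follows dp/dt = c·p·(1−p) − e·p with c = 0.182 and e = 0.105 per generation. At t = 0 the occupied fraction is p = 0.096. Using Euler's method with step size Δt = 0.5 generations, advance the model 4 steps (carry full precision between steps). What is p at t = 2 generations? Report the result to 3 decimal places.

0.108

Update rule: p ← p + [c·p·(1−p) − e·p]·Δt with Δt = 0.5.
p: 0.09600 → 0.09886  (Δp = +0.00286)
p: 0.09886 → 0.10177  (Δp = +0.00292)
p: 0.10177 → 0.10475  (Δp = +0.00298)
p: 0.10475 → 0.10778  (Δp = +0.00303)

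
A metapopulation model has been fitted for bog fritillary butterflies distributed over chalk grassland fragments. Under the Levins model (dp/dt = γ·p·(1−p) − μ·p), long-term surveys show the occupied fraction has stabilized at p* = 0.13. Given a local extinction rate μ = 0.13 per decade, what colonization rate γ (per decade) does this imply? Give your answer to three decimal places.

At equilibrium γ(1−p*) = μ, so γ = μ/(1−p*).
γ = 0.13/(1 − 0.13) = 0.13/0.8700 = 0.1494.

0.149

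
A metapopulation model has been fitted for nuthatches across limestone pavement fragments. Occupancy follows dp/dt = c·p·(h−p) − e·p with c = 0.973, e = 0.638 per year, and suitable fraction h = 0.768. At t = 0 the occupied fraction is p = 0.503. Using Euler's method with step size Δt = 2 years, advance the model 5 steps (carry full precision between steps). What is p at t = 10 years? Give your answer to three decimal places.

Update rule: p ← p + [c·p·(h−p) − e·p]·Δt with Δt = 2.
t = 2: p = 0.50300 + (-0.38244) = 0.12056
t = 4: p = 0.12056 + (-0.00194) = 0.11862
t = 6: p = 0.11862 + (-0.00146) = 0.11716
t = 8: p = 0.11716 + (-0.00111) = 0.11605
t = 10: p = 0.11605 + (-0.00085) = 0.11521

0.115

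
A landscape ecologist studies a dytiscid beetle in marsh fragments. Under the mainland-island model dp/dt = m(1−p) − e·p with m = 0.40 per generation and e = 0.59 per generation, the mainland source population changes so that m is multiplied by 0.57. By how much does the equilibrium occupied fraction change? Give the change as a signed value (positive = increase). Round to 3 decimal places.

Before: p* = 0.40/(0.40+0.59) = 0.4040.
After: m = 0.228, e = 0.59; p* = 0.228/0.8180 = 0.2787.
Δp* = 0.2787 − 0.4040 = -0.1253.

-0.125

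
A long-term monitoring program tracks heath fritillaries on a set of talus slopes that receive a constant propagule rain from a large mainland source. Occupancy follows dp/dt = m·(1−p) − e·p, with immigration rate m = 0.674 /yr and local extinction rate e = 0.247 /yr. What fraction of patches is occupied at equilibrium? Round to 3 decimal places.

0.732

At equilibrium the propagule rain into empty patches balances local extinction: m(1−p*) = e·p*.
p* = m/(m+e) = 0.674/(0.674+0.247) = 0.674/0.9210 = 0.7318.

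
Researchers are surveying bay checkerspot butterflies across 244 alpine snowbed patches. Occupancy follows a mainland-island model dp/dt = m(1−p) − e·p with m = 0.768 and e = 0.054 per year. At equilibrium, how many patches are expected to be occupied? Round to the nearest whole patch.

p* = m/(m+e) = 0.768/0.8220 = 0.9343.
Expected occupied patches = N × p* = 244 × 0.9343 = 227.97 ≈ 228.

228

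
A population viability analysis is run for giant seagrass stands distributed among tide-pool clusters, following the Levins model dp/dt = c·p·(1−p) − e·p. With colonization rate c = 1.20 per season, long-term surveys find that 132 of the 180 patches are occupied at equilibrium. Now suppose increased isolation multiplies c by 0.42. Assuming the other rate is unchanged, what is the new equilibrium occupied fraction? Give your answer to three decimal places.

0.365

Observed p* = 132/180 = 0.73333.
Balance c(1−p*) = e gives e = 1.20×(1 − 0.73333) = 0.32000.
New p* = 1 − e/c = 1 − 0.32000/0.50400 = 0.36508.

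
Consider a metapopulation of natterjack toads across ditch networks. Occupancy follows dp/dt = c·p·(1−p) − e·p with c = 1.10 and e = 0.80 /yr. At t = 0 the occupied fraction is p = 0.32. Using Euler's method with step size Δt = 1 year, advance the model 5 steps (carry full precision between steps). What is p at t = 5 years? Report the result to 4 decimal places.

Update rule: p ← p + [c·p·(1−p) − e·p]·Δt with Δt = 1.
t = 1: p = 0.32000 + (-0.01664) = 0.30336
t = 2: p = 0.30336 + (-0.01022) = 0.29314
t = 3: p = 0.29314 + (-0.00658) = 0.28656
t = 4: p = 0.28656 + (-0.00436) = 0.28220
t = 5: p = 0.28220 + (-0.00294) = 0.27926

0.2793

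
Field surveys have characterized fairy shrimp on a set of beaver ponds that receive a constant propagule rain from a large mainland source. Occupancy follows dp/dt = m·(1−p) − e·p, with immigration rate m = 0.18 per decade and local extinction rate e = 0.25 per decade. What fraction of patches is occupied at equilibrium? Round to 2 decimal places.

At equilibrium the propagule rain into empty patches balances local extinction: m(1−p*) = e·p*.
p* = m/(m+e) = 0.18/(0.18+0.25) = 0.18/0.4300 = 0.4186.

0.42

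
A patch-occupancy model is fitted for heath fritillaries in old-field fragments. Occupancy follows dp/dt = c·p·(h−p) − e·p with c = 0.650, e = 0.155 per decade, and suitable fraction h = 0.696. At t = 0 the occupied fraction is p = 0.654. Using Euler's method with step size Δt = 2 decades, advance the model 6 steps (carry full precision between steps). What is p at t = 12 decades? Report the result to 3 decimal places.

Update rule: p ← p + [c·p·(h−p) − e·p]·Δt with Δt = 2.
  1  |  dp/dt·Δt = -0.167032  |  p_1 = 0.486968
  2  |  dp/dt·Δt = -0.018631  |  p_2 = 0.468338
  3  |  dp/dt·Δt = -0.006575  |  p_3 = 0.461763
  4  |  dp/dt·Δt = -0.002536  |  p_4 = 0.459227
  5  |  dp/dt·Δt = -0.001008  |  p_5 = 0.458219
  6  |  dp/dt·Δt = -0.000405  |  p_6 = 0.457814

0.458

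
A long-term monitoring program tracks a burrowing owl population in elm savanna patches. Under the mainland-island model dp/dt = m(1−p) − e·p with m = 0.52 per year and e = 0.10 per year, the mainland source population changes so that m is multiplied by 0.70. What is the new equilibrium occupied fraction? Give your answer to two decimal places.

Before: p* = 0.52/(0.52+0.10) = 0.8387.
After: m = 0.364, e = 0.1; p* = 0.364/0.4640 = 0.7845.

0.78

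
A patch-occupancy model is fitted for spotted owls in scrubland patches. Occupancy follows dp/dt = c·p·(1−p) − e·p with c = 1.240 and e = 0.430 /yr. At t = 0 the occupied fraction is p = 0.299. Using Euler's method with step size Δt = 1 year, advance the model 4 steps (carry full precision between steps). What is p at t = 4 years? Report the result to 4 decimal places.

Update rule: p ← p + [c·p·(1−p) − e·p]·Δt with Δt = 1.
step 1: Δp = +0.13133, p = 0.43033
step 2: Δp = +0.11894, p = 0.54927
step 3: Δp = +0.07080, p = 0.62007
step 4: Δp = +0.02549, p = 0.64556

0.6456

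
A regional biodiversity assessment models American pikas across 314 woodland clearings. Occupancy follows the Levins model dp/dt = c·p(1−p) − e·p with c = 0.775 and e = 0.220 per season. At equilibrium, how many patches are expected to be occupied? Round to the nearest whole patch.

225

p* = 1 − e/c = 1 − 0.220/0.775 = 0.7161.
Expected occupied patches = N × p* = 314 × 0.7161 = 224.86 ≈ 225.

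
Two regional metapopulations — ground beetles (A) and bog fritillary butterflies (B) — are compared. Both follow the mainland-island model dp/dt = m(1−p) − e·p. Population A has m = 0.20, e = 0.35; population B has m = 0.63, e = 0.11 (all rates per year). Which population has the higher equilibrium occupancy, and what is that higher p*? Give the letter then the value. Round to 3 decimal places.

B, 0.851

A: p*_A = m/(m+e) = 0.20/0.5500 = 0.3636.
B: p*_B = 0.63/0.7400 = 0.8514.
B is higher at 0.8514.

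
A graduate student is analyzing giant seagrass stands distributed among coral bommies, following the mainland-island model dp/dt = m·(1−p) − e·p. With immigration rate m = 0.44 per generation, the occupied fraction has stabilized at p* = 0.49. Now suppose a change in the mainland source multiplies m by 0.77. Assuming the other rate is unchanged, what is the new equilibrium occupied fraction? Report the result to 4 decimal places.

0.4252

Balance m(1−p*) = e·p* gives e = m(1−p*)/p* = 0.44×0.51000/0.49000 = 0.45796.
New p* = m/(m+e) = 0.33880/(0.33880+0.45796) = 0.42522.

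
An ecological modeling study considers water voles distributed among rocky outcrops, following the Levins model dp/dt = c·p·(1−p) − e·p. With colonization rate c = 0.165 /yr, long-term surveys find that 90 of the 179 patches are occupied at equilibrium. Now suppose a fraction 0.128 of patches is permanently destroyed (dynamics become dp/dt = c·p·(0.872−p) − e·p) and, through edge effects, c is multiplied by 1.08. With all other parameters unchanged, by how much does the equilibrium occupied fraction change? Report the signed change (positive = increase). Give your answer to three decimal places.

-0.091

Observed p* = 90/179 = 0.50279.
Balance c(1−p*) = e gives e = 0.165×(1 − 0.50279) = 0.08204.
New p* = 0.872 − e/c = 0.872 − 0.08204/0.17820 = 0.41162.
Δp* = 0.41162 − 0.50279 = -0.09117.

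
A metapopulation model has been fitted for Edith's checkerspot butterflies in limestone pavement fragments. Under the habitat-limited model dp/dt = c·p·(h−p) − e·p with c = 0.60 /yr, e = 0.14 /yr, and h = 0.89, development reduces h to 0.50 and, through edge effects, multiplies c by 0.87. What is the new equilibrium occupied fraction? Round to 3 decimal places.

0.232

Before: p* = h − e/c = 0.89 − 0.14/0.60 = 0.89 − 0.2333 = 0.6567.
After: c = 0.522, e = 0.14, h = 0.50; p* = 0.50 − 0.14/0.522 = 0.2318.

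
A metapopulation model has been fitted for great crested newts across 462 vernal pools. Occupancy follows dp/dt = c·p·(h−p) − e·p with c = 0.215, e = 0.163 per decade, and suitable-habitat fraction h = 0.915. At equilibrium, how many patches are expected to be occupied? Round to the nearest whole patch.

72

p* = h − e/c = 0.915 − 0.7581 = 0.1569.
Expected occupied patches = N × p* = 462 × 0.1569 = 72.47 ≈ 72.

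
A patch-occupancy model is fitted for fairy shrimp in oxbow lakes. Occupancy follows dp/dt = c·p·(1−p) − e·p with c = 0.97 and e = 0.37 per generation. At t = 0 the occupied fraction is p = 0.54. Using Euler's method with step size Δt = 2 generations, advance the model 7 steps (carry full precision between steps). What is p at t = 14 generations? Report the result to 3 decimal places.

0.619

Update rule: p ← p + [c·p·(1−p) − e·p]·Δt with Δt = 2.
p: 0.54000 → 0.62230  (Δp = +0.08230)
p: 0.62230 → 0.61778  (Δp = -0.00451)
p: 0.61778 → 0.61871  (Δp = +0.00093)
p: 0.61871 → 0.61853  (Δp = -0.00018)
p: 0.61853 → 0.61856  (Δp = +0.00004)
p: 0.61856 → 0.61856  (Δp = -0.00001)
p: 0.61856 → 0.61856  (Δp = +0.00000)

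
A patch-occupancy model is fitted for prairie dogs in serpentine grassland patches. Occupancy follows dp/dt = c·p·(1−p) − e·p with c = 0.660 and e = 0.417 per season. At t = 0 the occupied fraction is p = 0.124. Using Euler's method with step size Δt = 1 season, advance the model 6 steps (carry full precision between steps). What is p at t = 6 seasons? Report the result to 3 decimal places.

Update rule: p ← p + [c·p·(1−p) − e·p]·Δt with Δt = 1.
step 1: Δp = +0.01998, p = 0.14398
step 2: Δp = +0.02131, p = 0.16529
step 3: Δp = +0.02213, p = 0.18742
step 4: Δp = +0.02236, p = 0.20978
step 5: Δp = +0.02193, p = 0.23171
step 6: Δp = +0.02087, p = 0.25258

0.253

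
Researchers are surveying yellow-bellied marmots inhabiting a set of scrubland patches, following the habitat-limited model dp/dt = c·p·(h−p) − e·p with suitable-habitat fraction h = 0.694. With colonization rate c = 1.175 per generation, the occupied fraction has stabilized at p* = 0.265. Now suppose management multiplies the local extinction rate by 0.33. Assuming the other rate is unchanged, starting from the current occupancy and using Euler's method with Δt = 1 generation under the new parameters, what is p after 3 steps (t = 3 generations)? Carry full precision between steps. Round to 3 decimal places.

Balance c(h−p*) = e gives e = 1.175×(0.694 − 0.26500) = 0.50407.
Starting from p₀ = 0.26500; update p ← p + (dp/dt)·Δt with the new parameters.
p: 0.26500 → 0.35450  (Δp = +0.08950)
p: 0.35450 → 0.43694  (Δp = +0.08245)
p: 0.43694 → 0.49624  (Δp = +0.05929)

0.496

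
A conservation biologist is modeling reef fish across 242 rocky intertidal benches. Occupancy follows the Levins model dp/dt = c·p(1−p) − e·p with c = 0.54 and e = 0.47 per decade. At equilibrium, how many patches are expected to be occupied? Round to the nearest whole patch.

31

p* = 1 − e/c = 1 − 0.47/0.54 = 0.1296.
Expected occupied patches = N × p* = 242 × 0.1296 = 31.37 ≈ 31.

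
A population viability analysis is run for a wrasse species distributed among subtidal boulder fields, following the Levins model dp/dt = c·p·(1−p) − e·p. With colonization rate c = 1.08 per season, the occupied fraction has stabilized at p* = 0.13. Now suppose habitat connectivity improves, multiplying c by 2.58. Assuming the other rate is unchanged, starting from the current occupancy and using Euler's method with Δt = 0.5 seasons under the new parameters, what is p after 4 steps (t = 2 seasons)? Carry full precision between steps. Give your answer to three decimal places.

0.621

Balance c(1−p*) = e gives e = 1.08×(1 − 0.13000) = 0.93960.
Starting from p₀ = 0.13000; update p ← p + (dp/dt)·Δt with the new parameters.
p: 0.13000 → 0.22650  (Δp = +0.09650)
p: 0.22650 → 0.36417  (Δp = +0.13767)
p: 0.36417 → 0.51568  (Δp = +0.15151)
p: 0.51568 → 0.62137  (Δp = +0.10569)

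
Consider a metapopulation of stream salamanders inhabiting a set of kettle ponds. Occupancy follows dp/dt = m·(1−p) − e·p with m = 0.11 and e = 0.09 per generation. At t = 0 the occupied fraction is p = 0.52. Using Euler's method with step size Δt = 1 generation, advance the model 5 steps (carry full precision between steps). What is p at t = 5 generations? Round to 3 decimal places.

Update rule: p ← p + [m·(1−p) − e·p]·Δt with Δt = 1.
step 1: Δp = +0.00600, p = 0.52600
step 2: Δp = +0.00480, p = 0.53080
step 3: Δp = +0.00384, p = 0.53464
step 4: Δp = +0.00307, p = 0.53771
step 5: Δp = +0.00246, p = 0.54017

0.540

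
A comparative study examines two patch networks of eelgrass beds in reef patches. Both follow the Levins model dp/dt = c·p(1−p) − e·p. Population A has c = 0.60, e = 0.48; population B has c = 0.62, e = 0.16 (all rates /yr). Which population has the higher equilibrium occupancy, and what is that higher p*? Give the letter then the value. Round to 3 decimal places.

B, 0.742

A: p*_A = 1 − 0.48/0.60 = 0.2000.
B: p*_B = 1 − 0.16/0.62 = 0.7419.
B is higher at 0.7419.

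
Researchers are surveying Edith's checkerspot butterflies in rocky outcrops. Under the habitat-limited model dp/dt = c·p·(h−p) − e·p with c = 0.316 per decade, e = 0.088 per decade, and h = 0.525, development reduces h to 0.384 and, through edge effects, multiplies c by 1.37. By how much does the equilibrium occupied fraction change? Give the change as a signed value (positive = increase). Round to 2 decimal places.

-0.07

Before: p* = h − e/c = 0.525 − 0.088/0.316 = 0.525 − 0.2785 = 0.2465.
After: c = 0.43292, e = 0.088, h = 0.384; p* = 0.384 − 0.088/0.43292 = 0.1807.
Δp* = 0.1807 − 0.2465 = -0.0658.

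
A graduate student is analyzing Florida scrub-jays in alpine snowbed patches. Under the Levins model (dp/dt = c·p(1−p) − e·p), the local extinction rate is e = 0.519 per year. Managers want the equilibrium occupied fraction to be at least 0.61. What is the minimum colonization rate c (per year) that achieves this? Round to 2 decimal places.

p* = 1 − e/c ≥ 0.61 requires e/c ≤ 0.3900, i.e. c ≥ e/0.3900.
c_min = 0.519/0.3900 = 1.3308.

1.33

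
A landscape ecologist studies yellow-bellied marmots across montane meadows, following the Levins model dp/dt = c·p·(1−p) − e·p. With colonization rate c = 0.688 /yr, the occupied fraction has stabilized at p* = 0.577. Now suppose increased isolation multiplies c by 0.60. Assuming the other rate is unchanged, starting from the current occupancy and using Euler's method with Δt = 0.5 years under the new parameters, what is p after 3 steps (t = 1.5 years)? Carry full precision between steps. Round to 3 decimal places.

0.492

Balance c(1−p*) = e gives e = 0.688×(1 − 0.57700) = 0.29102.
Starting from p₀ = 0.57700; update p ← p + (dp/dt)·Δt with the new parameters.
  1  |  dp/dt·Δt = -0.033584  |  p_1 = 0.543416
  2  |  dp/dt·Δt = -0.027863  |  p_2 = 0.515553
  3  |  dp/dt·Δt = -0.023469  |  p_3 = 0.492084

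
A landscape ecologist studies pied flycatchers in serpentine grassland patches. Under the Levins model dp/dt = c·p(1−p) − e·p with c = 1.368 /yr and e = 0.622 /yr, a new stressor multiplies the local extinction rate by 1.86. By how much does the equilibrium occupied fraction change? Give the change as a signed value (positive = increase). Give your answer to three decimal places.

-0.391

Before: p* = 1 − 0.622/1.368 = 0.5453.
After the change, c = 1.368, e = 1.15692, so p* = 1 − 1.15692/1.368 = 0.1543.
Δp* = 0.1543 − 0.5453 = -0.3910.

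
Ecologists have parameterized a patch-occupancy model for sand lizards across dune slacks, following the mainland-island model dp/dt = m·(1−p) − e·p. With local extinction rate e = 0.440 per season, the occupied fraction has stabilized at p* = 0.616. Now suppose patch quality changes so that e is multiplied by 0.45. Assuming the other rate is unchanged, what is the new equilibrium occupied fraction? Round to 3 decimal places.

0.781

Balance m(1−p*) = e·p* gives m = e·p*/(1−p*) = 0.440×0.61600/0.38400 = 0.70583.
New p* = m/(m+e) = 0.70583/(0.70583+0.19800) = 0.78093.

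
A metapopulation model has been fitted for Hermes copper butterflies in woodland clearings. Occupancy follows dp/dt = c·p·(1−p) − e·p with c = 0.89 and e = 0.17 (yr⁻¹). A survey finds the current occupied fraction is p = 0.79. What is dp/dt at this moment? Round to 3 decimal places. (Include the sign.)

Colonization term: c·p·(1−p) = 0.89×0.79×0.2100 = 0.14765.
Extinction term: e·p = 0.13430.
dp/dt = 0.14765 − 0.13430 = 0.01335.

0.013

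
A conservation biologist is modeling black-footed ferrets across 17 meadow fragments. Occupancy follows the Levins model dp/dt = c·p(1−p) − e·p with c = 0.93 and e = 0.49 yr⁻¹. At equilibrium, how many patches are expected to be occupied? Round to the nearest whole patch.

p* = 1 − e/c = 1 − 0.49/0.93 = 0.4731.
Expected occupied patches = N × p* = 17 × 0.4731 = 8.04 ≈ 8.

8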